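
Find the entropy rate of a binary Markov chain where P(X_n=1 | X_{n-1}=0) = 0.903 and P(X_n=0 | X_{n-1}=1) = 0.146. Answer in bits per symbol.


Stationary distribution: pi_0 = p10/(p01+p10) = 0.1392, pi_1 = 0.8608. Entropy rate H' = pi_0*H(p01) + pi_1*H(p10) = 0.1392*0.4594 + 0.8608*0.5997 = 0.5802

0.5802 bits/symbol


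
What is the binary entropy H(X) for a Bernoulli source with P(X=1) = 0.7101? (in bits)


H = -p*log2(p) - (1-p)*log2(1-p). -0.7101*log2(0.7101) = 0.350723; -0.2899*log2(0.2899) = 0.517869. H = 0.350723 + 0.517869 = 0.8686

0.8686 bits


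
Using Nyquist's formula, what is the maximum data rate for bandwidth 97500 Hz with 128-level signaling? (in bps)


Rate = 2 * B * log2(M) = 2 * 97500 * 7.0 = 1365000.0

1365000.0 bps


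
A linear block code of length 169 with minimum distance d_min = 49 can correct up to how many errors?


Correction capability = floor((d-1)/2) = floor((49-1)/2) = 24

24 errors


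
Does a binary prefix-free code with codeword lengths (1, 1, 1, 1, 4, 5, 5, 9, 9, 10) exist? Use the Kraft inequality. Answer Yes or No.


Kraft sum = sum(2^(-l_i)) = 2.1299, need <= 1. Result: violated (a binary prefix-free code with these lengths cannot exist)

No


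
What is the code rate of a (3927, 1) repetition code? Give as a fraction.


Rate = k/n = 1/3927

1/3927


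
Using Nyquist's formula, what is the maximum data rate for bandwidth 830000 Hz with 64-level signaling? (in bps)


Rate = 2 * B * log2(M) = 2 * 830000 * 6.0 = 9960000.0

9960000.0 bps


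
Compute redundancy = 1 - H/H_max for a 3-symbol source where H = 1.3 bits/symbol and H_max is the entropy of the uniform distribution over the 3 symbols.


H_max = log2(K) = log2(3) = 1.585 bits/symbol. Redundancy = 1 - H/H_max = 1 - 1.3/1.585 = 1 - 0.8202 = 0.1798

0.1798


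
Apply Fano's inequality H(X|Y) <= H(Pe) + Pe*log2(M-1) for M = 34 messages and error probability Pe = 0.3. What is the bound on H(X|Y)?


H(Pe) = -Pe*log2(Pe) - (1-Pe)*log2(1-Pe) = -0.3*log2(0.3) - 0.7*log2(0.7) = 0.521090 + 0.360201 = 0.8813. Pe*log2(M-1) = 0.3*log2(33) = 1.513318. Bound = H(Pe) + Pe*log2(M-1) = 0.521090 + 0.360201 + 1.513318 = 2.3946

2.3946 bits


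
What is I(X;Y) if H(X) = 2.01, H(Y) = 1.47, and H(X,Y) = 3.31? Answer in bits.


I(X;Y) = H(X) + H(Y) - H(X,Y) = 2.01 + 1.47 - 3.31 = 0.17

0.17 bits


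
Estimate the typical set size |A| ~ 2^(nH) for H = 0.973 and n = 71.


log2|A_typical| = nH = 71 * 0.973 = 69.083, so |A_typical| ~ 2^69.083 = 6.253e+20

6.253e+20


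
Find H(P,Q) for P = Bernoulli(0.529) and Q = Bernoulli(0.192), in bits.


H(P,Q) = -p*log2(q) - (1-p)*log2(1-q). -0.529*log2(0.192) = 1.259455; -0.471*log2(0.808) = 0.144867. H(P,Q) = 1.259455 + 0.144867 = 1.4043

1.4043 bits


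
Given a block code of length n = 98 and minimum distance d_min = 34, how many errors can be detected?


Detection capability = d_min - 1 = 34 - 1 = 33

33 errors


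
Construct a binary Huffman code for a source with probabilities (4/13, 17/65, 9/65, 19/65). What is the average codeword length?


Huffman construction (repeatedly merge the two least-probable nodes; each merge adds 1 bit to every symbol beneath it): 9/65 + 17/65 = 2/5; 19/65 + 4/13 = 3/5; 2/5 + 3/5 = 1. Resulting codeword lengths (in the order the probabilities were given): (2, 2, 2, 2). L_avg = sum(p_i * l_i) = 4/13*2 + 17/65*2 + 9/65*2 + 19/65*2 = 2

2.0 bits


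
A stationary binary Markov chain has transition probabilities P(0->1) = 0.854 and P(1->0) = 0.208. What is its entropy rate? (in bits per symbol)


Stationary distribution: pi_0 = p10/(p01+p10) = 0.1959, pi_1 = 0.8041. Entropy rate H' = pi_0*H(p01) + pi_1*H(p10) = 0.1959*0.5997 + 0.8041*0.7376 = 0.7106

0.7106 bits/symbol


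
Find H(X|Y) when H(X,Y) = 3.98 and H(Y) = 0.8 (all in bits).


H(X|Y) = H(X,Y) - H(Y) = 3.98 - 0.8 = 3.18

3.18 bits


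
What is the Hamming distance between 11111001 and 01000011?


Count differing positions: ^ . ^ ^ ^ . ^ . = 5 differences

5


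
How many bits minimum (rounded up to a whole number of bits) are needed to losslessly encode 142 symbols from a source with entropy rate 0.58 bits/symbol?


Minimum bits >= n * H = 142 * 0.58 = 82.36, rounded up to a whole number of bits = 83

83 bits


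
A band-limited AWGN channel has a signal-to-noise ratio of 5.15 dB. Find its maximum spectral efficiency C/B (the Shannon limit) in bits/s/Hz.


SNR_linear = 10^(5.15/10) = 3.2734; C/B = log2(1 + SNR_linear) = log2(1 + 3.2734) = 2.0954

2.0954 bits/s/Hz


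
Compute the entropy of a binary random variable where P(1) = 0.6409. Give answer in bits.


H = -p*log2(p) - (1-p)*log2(1-p). -0.6409*log2(0.6409) = 0.411348; -0.3591*log2(0.3591) = 0.530585. H = 0.411348 + 0.530585 = 0.9419

0.9419 bits


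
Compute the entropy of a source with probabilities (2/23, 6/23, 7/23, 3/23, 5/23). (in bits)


H = -sum(p_i * log2(p_i)). Terms: -(2/23)*log2(2/23) = 0.306397; -(6/23)*log2(6/23) = 0.505722; -(7/23)*log2(7/23) = 0.522324; -(3/23)*log2(3/23) = 0.383296; -(5/23)*log2(5/23) = 0.478616. H = 0.306397 + 0.505722 + 0.522324 + 0.383296 + 0.478616 = 2.1964

2.1964 bits


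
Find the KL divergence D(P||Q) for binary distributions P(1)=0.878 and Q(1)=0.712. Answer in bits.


KL = p*log2(p/q) + (1-p)*log2((1-p)/(1-q)) = 0.878*log2(0.878/0.712) + 0.122*log2(0.122/0.288) = 0.1143

0.1143 bits


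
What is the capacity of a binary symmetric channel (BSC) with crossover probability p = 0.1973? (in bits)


H(p) = -p*log2(p) - (1-p)*log2(1-p) = -0.1973*log2(0.1973) - 0.8027*log2(0.8027) = 0.461985 + 0.254510 = 0.7165. C = 1 - H(p) = 1 - 0.7165 = 0.2835

0.2835 bits


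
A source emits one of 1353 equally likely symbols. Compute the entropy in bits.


H = log2(n) = log2(1353) = 10.4019

10.4019 bits


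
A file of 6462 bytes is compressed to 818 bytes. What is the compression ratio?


Ratio = original / compressed = 6462 / 818 = 7.8998

7.8998


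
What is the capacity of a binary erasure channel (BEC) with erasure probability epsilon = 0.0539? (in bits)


C = 1 - epsilon = 1 - 0.0539 = 0.9461

0.9461 bits


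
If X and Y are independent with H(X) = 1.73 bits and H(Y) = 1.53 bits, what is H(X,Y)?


For independent variables, H(X,Y) = H(X) + H(Y) = 1.73 + 1.53 = 3.26

3.26 bits


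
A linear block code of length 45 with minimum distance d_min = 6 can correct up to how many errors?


Correction capability = floor((d-1)/2) = floor((6-1)/2) = 2

2 errors


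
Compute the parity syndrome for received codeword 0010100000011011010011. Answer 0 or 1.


Syndrome = XOR of all bits = 0 XOR 0 XOR 1 XOR 0 XOR 1 XOR 0 XOR 0 XOR 0 XOR 0 XOR 0 XOR 0 XOR 1 XOR 1 XOR 0 XOR 1 XOR 1 XOR 0 XOR 1 XOR 0 XOR 0 XOR 1 XOR 1 = 1

1


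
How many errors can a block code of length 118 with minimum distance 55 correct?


Correction capability = floor((d-1)/2) = floor((55-1)/2) = 27

27 errors


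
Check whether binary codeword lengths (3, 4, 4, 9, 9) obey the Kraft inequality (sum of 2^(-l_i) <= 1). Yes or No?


Kraft sum = sum(2^(-l_i)) = 0.2539, need <= 1. Result: satisfied (a binary prefix-free code with these lengths exists)

Yes


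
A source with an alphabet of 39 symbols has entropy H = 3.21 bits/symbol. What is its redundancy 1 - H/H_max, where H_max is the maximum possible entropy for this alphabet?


H_max = log2(K) = log2(39) = 5.2854 bits/symbol. Redundancy = 1 - H/H_max = 1 - 3.21/5.2854 = 1 - 0.6073 = 0.3927

0.3927


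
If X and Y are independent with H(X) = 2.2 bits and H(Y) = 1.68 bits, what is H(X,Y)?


For independent variables, H(X,Y) = H(X) + H(Y) = 2.2 + 1.68 = 3.88

3.88 bits


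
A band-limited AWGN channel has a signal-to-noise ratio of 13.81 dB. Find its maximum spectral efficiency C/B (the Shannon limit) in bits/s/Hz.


SNR_linear = 10^(13.81/10) = 24.0436; C/B = log2(1 + SNR_linear) = log2(1 + 24.0436) = 4.6464

4.6464 bits/s/Hz


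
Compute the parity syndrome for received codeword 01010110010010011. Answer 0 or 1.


Syndrome = XOR of all bits = 0 XOR 1 XOR 0 XOR 1 XOR 0 XOR 1 XOR 1 XOR 0 XOR 0 XOR 1 XOR 0 XOR 0 XOR 1 XOR 0 XOR 0 XOR 1 XOR 1 = 0

0


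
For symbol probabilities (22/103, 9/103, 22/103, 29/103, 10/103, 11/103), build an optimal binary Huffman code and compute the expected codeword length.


Huffman construction (repeatedly merge the two least-probable nodes; each merge adds 1 bit to every symbol beneath it): 9/103 + 10/103 = 19/103; 11/103 + 19/103 = 30/103; 22/103 + 22/103 = 44/103; 29/103 + 30/103 = 59/103; 44/103 + 59/103 = 1. Resulting codeword lengths (in the order the probabilities were given): (2, 4, 2, 2, 4, 3). L_avg = sum(p_i * l_i) = 22/103*2 + 9/103*4 + 22/103*2 + 29/103*2 + 10/103*4 + 11/103*3 = 255/103 = 2.4757

2.4757 bits


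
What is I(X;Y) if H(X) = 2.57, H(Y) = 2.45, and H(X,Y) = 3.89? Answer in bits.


I(X;Y) = H(X) + H(Y) - H(X,Y) = 2.57 + 2.45 - 3.89 = 1.13

1.13 bits


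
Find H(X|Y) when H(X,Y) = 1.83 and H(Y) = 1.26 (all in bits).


H(X|Y) = H(X,Y) - H(Y) = 1.83 - 1.26 = 0.57

0.57 bits


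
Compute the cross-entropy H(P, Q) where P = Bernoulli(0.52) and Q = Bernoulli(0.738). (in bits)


H(P,Q) = -p*log2(q) - (1-p)*log2(1-q). -0.52*log2(0.738) = 0.227920; -0.48*log2(0.262) = 0.927533. H(P,Q) = 0.227920 + 0.927533 = 1.1555

1.1555 bits


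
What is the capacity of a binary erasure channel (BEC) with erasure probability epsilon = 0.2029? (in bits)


C = 1 - epsilon = 1 - 0.2029 = 0.7971

0.7971 bits


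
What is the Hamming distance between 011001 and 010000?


Count differing positions: . . ^ . . ^ = 2 differences

2


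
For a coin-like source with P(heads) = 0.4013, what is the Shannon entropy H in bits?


H = -p*log2(p) - (1-p)*log2(1-p). -0.4013*log2(0.4013) = 0.528611; -0.5987*log2(0.5987) = 0.443095. H = 0.528611 + 0.443095 = 0.9717

0.9717 bits


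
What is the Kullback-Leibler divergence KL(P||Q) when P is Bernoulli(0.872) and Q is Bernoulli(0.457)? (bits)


KL = p*log2(p/q) + (1-p)*log2((1-p)/(1-q)) = 0.872*log2(0.872/0.457) + 0.128*log2(0.128/0.543) = 0.546

0.546 bits


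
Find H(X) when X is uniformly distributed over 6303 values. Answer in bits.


H = log2(n) = log2(6303) = 12.6218

12.6218 bits


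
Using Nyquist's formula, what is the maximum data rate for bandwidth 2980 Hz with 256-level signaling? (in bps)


Rate = 2 * B * log2(M) = 2 * 2980 * 8.0 = 47680.0

47680.0 bps


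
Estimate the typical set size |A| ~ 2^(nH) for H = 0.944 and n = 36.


log2|A_typical| = nH = 36 * 0.944 = 33.984, so |A_typical| ~ 2^33.984 = 1.699e+10

1.699e+10


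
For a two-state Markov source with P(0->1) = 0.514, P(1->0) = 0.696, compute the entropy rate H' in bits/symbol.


Stationary distribution: pi_0 = p10/(p01+p10) = 0.5752, pi_1 = 0.4248. Entropy rate H' = pi_0*H(p01) + pi_1*H(p10) = 0.5752*0.9994 + 0.4248*0.8861 = 0.9513

0.9513 bits/symbol


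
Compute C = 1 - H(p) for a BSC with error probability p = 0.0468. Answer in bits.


H(p) = -p*log2(p) - (1-p)*log2(1-p) = -0.0468*log2(0.0468) - 0.9532*log2(0.9532) = 0.206732 + 0.065913 = 0.2726. C = 1 - H(p) = 1 - 0.2726 = 0.7274

0.7274 bits


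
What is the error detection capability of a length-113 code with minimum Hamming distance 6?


Detection capability = d_min - 1 = 6 - 1 = 5

5 errors


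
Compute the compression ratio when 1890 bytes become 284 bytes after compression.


Ratio = original / compressed = 1890 / 284 = 6.6549

6.6549


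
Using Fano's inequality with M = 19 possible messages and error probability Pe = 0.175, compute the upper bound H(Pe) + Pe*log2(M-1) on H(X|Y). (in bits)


H(Pe) = -Pe*log2(Pe) - (1-Pe)*log2(1-Pe) = -0.175*log2(0.175) - 0.825*log2(0.825) = 0.440050 + 0.228966 = 0.669. Pe*log2(M-1) = 0.175*log2(18) = 0.729737. Bound = H(Pe) + Pe*log2(M-1) = 0.440050 + 0.228966 + 0.729737 = 1.3988

1.3988 bits


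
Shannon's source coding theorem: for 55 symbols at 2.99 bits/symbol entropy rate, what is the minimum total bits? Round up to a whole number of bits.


Minimum bits >= n * H = 55 * 2.99 = 164.45, rounded up to a whole number of bits = 165

165 bits


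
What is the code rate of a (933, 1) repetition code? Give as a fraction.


Rate = k/n = 1/933

1/933


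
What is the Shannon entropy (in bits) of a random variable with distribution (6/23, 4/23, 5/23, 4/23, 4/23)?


H = -sum(p_i * log2(p_i)). Terms: -(6/23)*log2(6/23) = 0.505722; -(4/23)*log2(4/23) = 0.438880; -(5/23)*log2(5/23) = 0.478616; -(4/23)*log2(4/23) = 0.438880; -(4/23)*log2(4/23) = 0.438880. H = 0.505722 + 0.438880 + 0.478616 + 0.438880 + 0.438880 = 2.301

2.301 bits


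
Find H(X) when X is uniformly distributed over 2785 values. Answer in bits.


H = log2(n) = log2(2785) = 11.4435

11.4435 bits


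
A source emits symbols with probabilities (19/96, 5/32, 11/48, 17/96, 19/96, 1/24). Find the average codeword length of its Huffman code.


Huffman construction (repeatedly merge the two least-probable nodes; each merge adds 1 bit to every symbol beneath it): 1/24 + 5/32 = 19/96; 17/96 + 19/96 = 3/8; 19/96 + 19/96 = 19/48; 11/48 + 3/8 = 29/48; 19/48 + 29/48 = 1. Resulting codeword lengths (in the order the probabilities were given): (3, 3, 2, 3, 2, 3). L_avg = sum(p_i * l_i) = 19/96*3 + 5/32*3 + 11/48*2 + 17/96*3 + 19/96*2 + 1/24*3 = 247/96 = 2.5729

2.5729 bits


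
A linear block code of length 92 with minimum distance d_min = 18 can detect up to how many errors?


Detection capability = d_min - 1 = 18 - 1 = 17

17 errors


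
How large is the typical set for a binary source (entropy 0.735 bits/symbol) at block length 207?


log2|A_typical| = nH = 207 * 0.735 = 152.145, so |A_typical| ~ 2^152.145 = 6.313e+45

6.313e+45


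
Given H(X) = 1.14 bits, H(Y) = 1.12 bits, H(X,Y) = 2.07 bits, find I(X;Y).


I(X;Y) = H(X) + H(Y) - H(X,Y) = 1.14 + 1.12 - 2.07 = 0.19

0.19 bits


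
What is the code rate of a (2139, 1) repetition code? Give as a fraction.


Rate = k/n = 1/2139

1/2139


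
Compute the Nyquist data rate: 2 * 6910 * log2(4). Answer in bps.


Rate = 2 * B * log2(M) = 2 * 6910 * 2.0 = 27640.0

27640.0 bps


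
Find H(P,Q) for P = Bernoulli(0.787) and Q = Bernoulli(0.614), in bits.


H(P,Q) = -p*log2(q) - (1-p)*log2(1-q). -0.787*log2(0.614) = 0.553804; -0.213*log2(0.386) = 0.292519. H(P,Q) = 0.553804 + 0.292519 = 0.8463

0.8463 bits


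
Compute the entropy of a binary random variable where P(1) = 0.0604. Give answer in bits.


H = -p*log2(p) - (1-p)*log2(1-p). -0.0604*log2(0.0604) = 0.244578; -0.9396*log2(0.9396) = 0.084453. H = 0.244578 + 0.084453 = 0.329

0.329 bits


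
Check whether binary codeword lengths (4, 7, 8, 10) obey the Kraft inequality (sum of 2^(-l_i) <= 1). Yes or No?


Kraft sum = sum(2^(-l_i)) = 0.0752, need <= 1. Result: satisfied (a binary prefix-free code with these lengths exists)

Yes


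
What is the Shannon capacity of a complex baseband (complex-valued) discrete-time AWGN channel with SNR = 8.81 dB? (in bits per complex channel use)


SNR_linear = 10^(8.81/10) = 7.6033; C = log2(1 + SNR_linear) = log2(1 + 7.6033) = 3.1049

3.1049 bits/channel use


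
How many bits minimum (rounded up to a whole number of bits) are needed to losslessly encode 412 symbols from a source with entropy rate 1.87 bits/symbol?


Minimum bits >= n * H = 412 * 1.87 = 770.44, rounded up to a whole number of bits = 771

771 bits


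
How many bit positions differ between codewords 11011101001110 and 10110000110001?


Count differing positions: . ^ ^ . ^ ^ . ^ ^ ^ ^ ^ ^ ^ = 11 differences

11


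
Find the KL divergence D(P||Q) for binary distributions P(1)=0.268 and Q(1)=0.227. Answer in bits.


KL = p*log2(p/q) + (1-p)*log2((1-p)/(1-q)) = 0.268*log2(0.268/0.227) + 0.732*log2(0.732/0.773) = 0.0066

0.0066 bits


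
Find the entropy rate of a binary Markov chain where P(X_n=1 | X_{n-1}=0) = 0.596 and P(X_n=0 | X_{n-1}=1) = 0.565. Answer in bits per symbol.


Stationary distribution: pi_0 = p10/(p01+p10) = 0.4866, pi_1 = 0.5134. Entropy rate H' = pi_0*H(p01) + pi_1*H(p10) = 0.4866*0.9732 + 0.5134*0.9878 = 0.9807

0.9807 bits/symbol


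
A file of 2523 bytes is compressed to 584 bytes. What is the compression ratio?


Ratio = original / compressed = 2523 / 584 = 4.3202

4.3202


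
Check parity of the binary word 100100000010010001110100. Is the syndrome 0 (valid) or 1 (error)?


Syndrome = XOR of all bits = 1 XOR 0 XOR 0 XOR 1 XOR 0 XOR 0 XOR 0 XOR 0 XOR 0 XOR 0 XOR 1 XOR 0 XOR 0 XOR 1 XOR 0 XOR 0 XOR 0 XOR 1 XOR 1 XOR 1 XOR 0 XOR 1 XOR 0 XOR 0 = 0

0


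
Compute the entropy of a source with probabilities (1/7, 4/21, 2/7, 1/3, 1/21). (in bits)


H = -sum(p_i * log2(p_i)). Terms: -(1/7)*log2(1/7) = 0.401051; -(4/21)*log2(4/21) = 0.455680; -(2/7)*log2(2/7) = 0.516387; -(1/3)*log2(1/3) = 0.528321; -(1/21)*log2(1/21) = 0.209158. H = 0.401051 + 0.455680 + 0.516387 + 0.528321 + 0.209158 = 2.1106

2.1106 bits


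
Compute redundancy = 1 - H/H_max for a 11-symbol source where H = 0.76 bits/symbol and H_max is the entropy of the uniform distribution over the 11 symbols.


H_max = log2(K) = log2(11) = 3.4594 bits/symbol. Redundancy = 1 - H/H_max = 1 - 0.76/3.4594 = 1 - 0.2197 = 0.7803

0.7803


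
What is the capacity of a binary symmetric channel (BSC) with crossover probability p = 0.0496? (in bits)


H(p) = -p*log2(p) - (1-p)*log2(1-p) = -0.0496*log2(0.0496) - 0.9504*log2(0.9504) = 0.214942 + 0.069753 = 0.2847. C = 1 - H(p) = 1 - 0.2847 = 0.7153

0.7153 bits


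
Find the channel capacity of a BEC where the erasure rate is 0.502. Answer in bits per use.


C = 1 - epsilon = 1 - 0.502 = 0.498

0.498 bits


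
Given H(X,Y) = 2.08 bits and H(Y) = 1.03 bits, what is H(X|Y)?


H(X|Y) = H(X,Y) - H(Y) = 2.08 - 1.03 = 1.05

1.05 bits


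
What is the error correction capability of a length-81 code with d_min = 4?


Correction capability = floor((d-1)/2) = floor((4-1)/2) = 1

1 errors


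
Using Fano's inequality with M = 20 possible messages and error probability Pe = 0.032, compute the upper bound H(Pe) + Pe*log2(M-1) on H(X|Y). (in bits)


H(Pe) = -Pe*log2(Pe) - (1-Pe)*log2(1-Pe) = -0.032*log2(0.032) - 0.968*log2(0.968) = 0.158905 + 0.045420 = 0.2043. Pe*log2(M-1) = 0.032*log2(19) = 0.135934. Bound = H(Pe) + Pe*log2(M-1) = 0.158905 + 0.045420 + 0.135934 = 0.3403

0.3403 bits


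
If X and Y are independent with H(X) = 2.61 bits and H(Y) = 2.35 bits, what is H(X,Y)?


For independent variables, H(X,Y) = H(X) + H(Y) = 2.61 + 2.35 = 4.96

4.96 bits


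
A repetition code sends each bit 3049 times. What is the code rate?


Rate = k/n = 1/3049

1/3049


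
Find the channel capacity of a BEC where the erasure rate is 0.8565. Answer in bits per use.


C = 1 - epsilon = 1 - 0.8565 = 0.1435

0.1435 bits


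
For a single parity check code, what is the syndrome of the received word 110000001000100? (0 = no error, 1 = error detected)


Syndrome = XOR of all bits = 1 XOR 1 XOR 0 XOR 0 XOR 0 XOR 0 XOR 0 XOR 0 XOR 1 XOR 0 XOR 0 XOR 0 XOR 1 XOR 0 XOR 0 = 0

0


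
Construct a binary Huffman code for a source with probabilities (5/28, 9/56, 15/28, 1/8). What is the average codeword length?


Huffman construction (repeatedly merge the two least-probable nodes; each merge adds 1 bit to every symbol beneath it): 1/8 + 9/56 = 2/7; 5/28 + 2/7 = 13/28; 13/28 + 15/28 = 1. Resulting codeword lengths (in the order the probabilities were given): (2, 3, 1, 3). L_avg = sum(p_i * l_i) = 5/28*2 + 9/56*3 + 15/28*1 + 1/8*3 = 7/4 = 1.75

1.75 bits


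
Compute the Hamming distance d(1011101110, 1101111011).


Count differing positions: . ^ ^ . . ^ . ^ . ^ = 5 differences

5


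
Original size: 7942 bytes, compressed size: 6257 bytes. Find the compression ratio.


Ratio = original / compressed = 7942 / 6257 = 1.2693

1.2693


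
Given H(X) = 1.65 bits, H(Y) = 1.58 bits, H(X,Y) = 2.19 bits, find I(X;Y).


I(X;Y) = H(X) + H(Y) - H(X,Y) = 1.65 + 1.58 - 2.19 = 1.04

1.04 bits


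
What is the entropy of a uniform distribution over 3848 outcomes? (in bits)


H = log2(n) = log2(3848) = 11.9099

11.9099 bits


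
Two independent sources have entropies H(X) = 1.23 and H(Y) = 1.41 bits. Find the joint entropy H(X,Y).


For independent variables, H(X,Y) = H(X) + H(Y) = 1.23 + 1.41 = 2.64

2.64 bits


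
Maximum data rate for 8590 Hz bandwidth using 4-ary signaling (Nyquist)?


Rate = 2 * B * log2(M) = 2 * 8590 * 2.0 = 34360.0

34360.0 bps


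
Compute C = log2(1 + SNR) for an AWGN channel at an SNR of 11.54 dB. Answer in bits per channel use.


SNR_linear = 10^(11.54/10) = 14.2561; C = log2(1 + SNR_linear) = log2(1 + 14.2561) = 3.9313

3.9313 bits/channel use


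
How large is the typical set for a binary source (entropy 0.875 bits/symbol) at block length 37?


log2|A_typical| = nH = 37 * 0.875 = 32.375, so |A_typical| ~ 2^32.375 = 5.570e+09

5.570e+09


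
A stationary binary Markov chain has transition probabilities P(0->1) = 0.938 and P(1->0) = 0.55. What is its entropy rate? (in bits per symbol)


Stationary distribution: pi_0 = p10/(p01+p10) = 0.3696, pi_1 = 0.6304. Entropy rate H' = pi_0*H(p01) + pi_1*H(p10) = 0.3696*0.3353 + 0.6304*0.9928 = 0.7498

0.7498 bits/symbol


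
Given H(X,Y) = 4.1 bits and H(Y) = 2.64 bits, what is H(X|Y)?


H(X|Y) = H(X,Y) - H(Y) = 4.1 - 2.64 = 1.46

1.46 bits


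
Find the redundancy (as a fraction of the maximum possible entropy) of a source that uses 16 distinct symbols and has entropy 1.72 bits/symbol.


H_max = log2(K) = log2(16) = 4.0 bits/symbol. Redundancy = 1 - H/H_max = 1 - 1.72/4.0 = 1 - 0.43 = 0.57

0.57


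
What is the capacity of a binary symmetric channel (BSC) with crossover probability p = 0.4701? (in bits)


H(p) = -p*log2(p) - (1-p)*log2(1-p) = -0.4701*log2(0.4701) - 0.5299*log2(0.5299) = 0.511920 + 0.485499 = 0.9974. C = 1 - H(p) = 1 - 0.9974 = 0.0026

0.0026 bits


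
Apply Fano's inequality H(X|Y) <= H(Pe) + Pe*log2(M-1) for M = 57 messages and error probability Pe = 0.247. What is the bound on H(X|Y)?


H(Pe) = -Pe*log2(Pe) - (1-Pe)*log2(1-Pe) = -0.247*log2(0.247) - 0.753*log2(0.753) = 0.498302 + 0.308187 = 0.8065. Pe*log2(M-1) = 0.247*log2(56) = 1.434417. Bound = H(Pe) + Pe*log2(M-1) = 0.498302 + 0.308187 + 1.434417 = 2.2409

2.2409 bits


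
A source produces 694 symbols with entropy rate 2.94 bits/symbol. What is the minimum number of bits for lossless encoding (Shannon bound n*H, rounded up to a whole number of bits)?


Minimum bits >= n * H = 694 * 2.94 = 2040.36, rounded up to a whole number of bits = 2041

2041 bits


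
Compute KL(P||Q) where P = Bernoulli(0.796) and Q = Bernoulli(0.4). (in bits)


KL = p*log2(p/q) + (1-p)*log2((1-p)/(1-q)) = 0.796*log2(0.796/0.4) + 0.204*log2(0.204/0.6) = 0.4727

0.4727 bits


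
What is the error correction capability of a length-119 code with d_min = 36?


Correction capability = floor((d-1)/2) = floor((36-1)/2) = 17

17 errors


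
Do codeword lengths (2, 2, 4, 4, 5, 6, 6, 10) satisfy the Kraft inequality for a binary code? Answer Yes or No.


Kraft sum = sum(2^(-l_i)) = 0.6885, need <= 1. Result: satisfied (a binary prefix-free code with these lengths exists)

Yes


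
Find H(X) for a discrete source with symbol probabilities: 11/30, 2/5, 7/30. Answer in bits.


H = -sum(p_i * log2(p_i)). Terms: -(11/30)*log2(11/30) = 0.530735; -(2/5)*log2(2/5) = 0.528771; -(7/30)*log2(7/30) = 0.489892. H = 0.530735 + 0.528771 + 0.489892 = 1.5494

1.5494 bits


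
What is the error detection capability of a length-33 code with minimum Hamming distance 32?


Detection capability = d_min - 1 = 32 - 1 = 31

31 errors


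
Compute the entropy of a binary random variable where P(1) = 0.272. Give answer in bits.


H = -p*log2(p) - (1-p)*log2(1-p). -0.272*log2(0.272) = 0.510903; -0.728*log2(0.728) = 0.333416. H = 0.510903 + 0.333416 = 0.8443

0.8443 bits


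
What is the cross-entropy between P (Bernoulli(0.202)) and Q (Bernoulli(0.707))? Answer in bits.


H(P,Q) = -p*log2(q) - (1-p)*log2(1-q). -0.202*log2(0.707) = 0.101044; -0.798*log2(0.293) = 1.413280. H(P,Q) = 0.101044 + 1.413280 = 1.5143

1.5143 bits


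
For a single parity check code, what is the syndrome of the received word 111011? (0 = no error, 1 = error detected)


Syndrome = XOR of all bits = 1 XOR 1 XOR 1 XOR 0 XOR 1 XOR 1 = 1

1


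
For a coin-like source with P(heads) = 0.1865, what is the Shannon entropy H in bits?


H = -p*log2(p) - (1-p)*log2(1-p). -0.1865*log2(0.1865) = 0.451843; -0.8135*log2(0.8135) = 0.242249. H = 0.451843 + 0.242249 = 0.6941

0.6941 bits


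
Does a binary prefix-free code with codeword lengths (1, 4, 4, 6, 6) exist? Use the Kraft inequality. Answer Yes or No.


Kraft sum = sum(2^(-l_i)) = 0.6562, need <= 1. Result: satisfied (a binary prefix-free code with these lengths exists)

Yes


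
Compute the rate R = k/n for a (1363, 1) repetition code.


Rate = k/n = 1/1363

1/1363


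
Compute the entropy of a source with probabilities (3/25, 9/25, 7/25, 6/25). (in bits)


H = -sum(p_i * log2(p_i)). Terms: -(3/25)*log2(3/25) = 0.367067; -(9/25)*log2(9/25) = 0.530615; -(7/25)*log2(7/25) = 0.514220; -(6/25)*log2(6/25) = 0.494134. H = 0.367067 + 0.530615 + 0.514220 + 0.494134 = 1.906

1.906 bits


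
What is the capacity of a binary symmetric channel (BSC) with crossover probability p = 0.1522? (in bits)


H(p) = -p*log2(p) - (1-p)*log2(1-p) = -0.1522*log2(0.1522) - 0.8478*log2(0.8478) = 0.413369 + 0.201949 = 0.6153. C = 1 - H(p) = 1 - 0.6153 = 0.3847

0.3847 bits


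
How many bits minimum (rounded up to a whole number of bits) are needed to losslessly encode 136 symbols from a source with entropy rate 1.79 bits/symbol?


Minimum bits >= n * H = 136 * 1.79 = 243.44, rounded up to a whole number of bits = 244

244 bits


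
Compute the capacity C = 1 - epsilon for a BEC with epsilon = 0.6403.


C = 1 - epsilon = 1 - 0.6403 = 0.3597

0.3597 bits


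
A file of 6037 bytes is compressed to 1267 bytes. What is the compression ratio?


Ratio = original / compressed = 6037 / 1267 = 4.7648

4.7648


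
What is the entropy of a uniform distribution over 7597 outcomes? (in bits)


H = log2(n) = log2(7597) = 12.8912

12.8912 bits


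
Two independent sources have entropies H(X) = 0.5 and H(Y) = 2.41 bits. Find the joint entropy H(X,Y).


For independent variables, H(X,Y) = H(X) + H(Y) = 0.5 + 2.41 = 2.91

2.91 bits


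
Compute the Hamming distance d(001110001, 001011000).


Count differing positions: . . . ^ . ^ . . ^ = 3 differences

3


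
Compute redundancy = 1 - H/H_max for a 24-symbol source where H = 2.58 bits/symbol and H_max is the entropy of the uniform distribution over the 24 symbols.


H_max = log2(K) = log2(24) = 4.585 bits/symbol. Redundancy = 1 - H/H_max = 1 - 2.58/4.585 = 1 - 0.5627 = 0.4373

0.4373


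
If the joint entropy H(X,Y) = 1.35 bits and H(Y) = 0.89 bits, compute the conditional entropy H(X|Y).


H(X|Y) = H(X,Y) - H(Y) = 1.35 - 0.89 = 0.46

0.46 bits


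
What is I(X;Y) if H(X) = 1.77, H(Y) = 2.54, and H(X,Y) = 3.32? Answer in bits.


I(X;Y) = H(X) + H(Y) - H(X,Y) = 1.77 + 2.54 - 3.32 = 0.99

0.99 bits


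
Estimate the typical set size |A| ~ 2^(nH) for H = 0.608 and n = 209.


log2|A_typical| = nH = 209 * 0.608 = 127.072, so |A_typical| ~ 2^127.072 = 1.788e+38

1.788e+38


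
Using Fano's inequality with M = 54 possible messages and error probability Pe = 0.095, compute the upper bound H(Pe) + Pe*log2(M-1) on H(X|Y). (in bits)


H(Pe) = -Pe*log2(Pe) - (1-Pe)*log2(1-Pe) = -0.095*log2(0.095) - 0.905*log2(0.905) = 0.322613 + 0.130329 = 0.4529. Pe*log2(M-1) = 0.095*log2(53) = 0.544152. Bound = H(Pe) + Pe*log2(M-1) = 0.322613 + 0.130329 + 0.544152 = 0.9971

0.9971 bits


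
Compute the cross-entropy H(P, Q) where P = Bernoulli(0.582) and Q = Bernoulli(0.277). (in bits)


H(P,Q) = -p*log2(q) - (1-p)*log2(1-q). -0.582*log2(0.277) = 1.077889; -0.418*log2(0.723) = 0.195596. H(P,Q) = 1.077889 + 0.195596 = 1.2735

1.2735 bits


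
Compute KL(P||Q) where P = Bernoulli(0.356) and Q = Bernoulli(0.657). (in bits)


KL = p*log2(p/q) + (1-p)*log2((1-p)/(1-q)) = 0.356*log2(0.356/0.657) + 0.644*log2(0.644/0.343) = 0.2706

0.2706 bits


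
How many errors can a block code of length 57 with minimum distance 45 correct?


Correction capability = floor((d-1)/2) = floor((45-1)/2) = 22

22 errors


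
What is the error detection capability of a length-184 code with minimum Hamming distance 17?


Detection capability = d_min - 1 = 17 - 1 = 16

16 errors


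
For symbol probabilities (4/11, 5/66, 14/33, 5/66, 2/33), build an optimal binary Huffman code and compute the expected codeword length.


Huffman construction (repeatedly merge the two least-probable nodes; each merge adds 1 bit to every symbol beneath it): 2/33 + 5/66 = 3/22; 5/66 + 3/22 = 7/33; 7/33 + 4/11 = 19/33; 14/33 + 19/33 = 1. Resulting codeword lengths (in the order the probabilities were given): (2, 4, 1, 3, 4). L_avg = sum(p_i * l_i) = 4/11*2 + 5/66*4 + 14/33*1 + 5/66*3 + 2/33*4 = 127/66 = 1.9242

1.9242 bits


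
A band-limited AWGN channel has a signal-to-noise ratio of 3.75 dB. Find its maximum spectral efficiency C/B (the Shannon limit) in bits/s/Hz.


SNR_linear = 10^(3.75/10) = 2.3714; C/B = log2(1 + SNR_linear) = log2(1 + 2.3714) = 1.7533

1.7533 bits/s/Hz


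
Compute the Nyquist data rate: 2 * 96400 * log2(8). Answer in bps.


Rate = 2 * B * log2(M) = 2 * 96400 * 3.0 = 578400.0

578400.0 bps


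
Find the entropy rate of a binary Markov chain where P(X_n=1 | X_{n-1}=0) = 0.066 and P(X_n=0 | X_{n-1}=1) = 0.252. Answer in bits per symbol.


Stationary distribution: pi_0 = p10/(p01+p10) = 0.7925, pi_1 = 0.2075. Entropy rate H' = pi_0*H(p01) + pi_1*H(p10) = 0.7925*0.3508 + 0.2075*0.8144 = 0.447

0.447 bits/symbol


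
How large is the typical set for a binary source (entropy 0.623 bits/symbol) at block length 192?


log2|A_typical| = nH = 192 * 0.623 = 119.616, so |A_typical| ~ 2^119.616 = 1.019e+36

1.019e+36


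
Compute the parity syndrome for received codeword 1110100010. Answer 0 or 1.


Syndrome = XOR of all bits = 1 XOR 1 XOR 1 XOR 0 XOR 1 XOR 0 XOR 0 XOR 0 XOR 1 XOR 0 = 1

1


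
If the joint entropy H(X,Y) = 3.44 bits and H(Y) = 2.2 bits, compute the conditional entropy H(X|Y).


H(X|Y) = H(X,Y) - H(Y) = 3.44 - 2.2 = 1.24

1.24 bits


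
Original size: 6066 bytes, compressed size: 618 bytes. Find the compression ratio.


Ratio = original / compressed = 6066 / 618 = 9.8155

9.8155


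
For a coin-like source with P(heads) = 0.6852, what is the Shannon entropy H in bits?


H = -p*log2(p) - (1-p)*log2(1-p). -0.6852*log2(0.6852) = 0.373710; -0.3148*log2(0.3148) = 0.524927. H = 0.373710 + 0.524927 = 0.8986

0.8986 bits


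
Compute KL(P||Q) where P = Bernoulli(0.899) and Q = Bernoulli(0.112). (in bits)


KL = p*log2(p/q) + (1-p)*log2((1-p)/(1-q)) = 0.899*log2(0.899/0.112) + 0.101*log2(0.101/0.888) = 2.3846

2.3846 bits


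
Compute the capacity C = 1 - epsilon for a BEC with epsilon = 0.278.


C = 1 - epsilon = 1 - 0.278 = 0.722

0.722 bits


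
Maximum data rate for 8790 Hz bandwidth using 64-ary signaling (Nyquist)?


Rate = 2 * B * log2(M) = 2 * 8790 * 6.0 = 105480.0

105480.0 bps


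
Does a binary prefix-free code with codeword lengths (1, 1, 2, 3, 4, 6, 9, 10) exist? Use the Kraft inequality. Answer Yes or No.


Kraft sum = sum(2^(-l_i)) = 1.4561, need <= 1. Result: violated (a binary prefix-free code with these lengths cannot exist)

No


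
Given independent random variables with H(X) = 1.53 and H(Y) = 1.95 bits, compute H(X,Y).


For independent variables, H(X,Y) = H(X) + H(Y) = 1.53 + 1.95 = 3.48

3.48 bits


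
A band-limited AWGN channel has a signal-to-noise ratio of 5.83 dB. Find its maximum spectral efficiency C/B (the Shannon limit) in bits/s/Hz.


SNR_linear = 10^(5.83/10) = 3.8282; C/B = log2(1 + SNR_linear) = log2(1 + 3.8282) = 2.2715

2.2715 bits/s/Hz


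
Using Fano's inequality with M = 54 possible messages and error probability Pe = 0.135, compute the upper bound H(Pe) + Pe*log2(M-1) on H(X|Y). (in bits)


H(Pe) = -Pe*log2(Pe) - (1-Pe)*log2(1-Pe) = -0.135*log2(0.135) - 0.865*log2(0.865) = 0.390011 + 0.180982 = 0.571. Pe*log2(M-1) = 0.135*log2(53) = 0.773269. Bound = H(Pe) + Pe*log2(M-1) = 0.390011 + 0.180982 + 0.773269 = 1.3443

1.3443 bits


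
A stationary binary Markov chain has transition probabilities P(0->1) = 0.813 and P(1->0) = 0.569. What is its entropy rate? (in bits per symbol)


Stationary distribution: pi_0 = p10/(p01+p10) = 0.4117, pi_1 = 0.5883. Entropy rate H' = pi_0*H(p01) + pi_1*H(p10) = 0.4117*0.6952 + 0.5883*0.9862 = 0.8664

0.8664 bits/symbol


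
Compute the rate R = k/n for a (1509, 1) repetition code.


Rate = k/n = 1/1509

1/1509


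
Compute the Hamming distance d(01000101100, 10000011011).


Count differing positions: ^ ^ . . . ^ ^ . ^ ^ ^ = 7 differences

7


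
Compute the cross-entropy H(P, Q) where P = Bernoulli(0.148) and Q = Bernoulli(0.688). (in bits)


H(P,Q) = -p*log2(q) - (1-p)*log2(1-q). -0.148*log2(0.688) = 0.079849; -0.852*log2(0.312) = 1.431686. H(P,Q) = 0.079849 + 1.431686 = 1.5115

1.5115 bits


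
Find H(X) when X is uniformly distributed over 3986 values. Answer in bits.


H = log2(n) = log2(3986) = 11.9607

11.9607 bits


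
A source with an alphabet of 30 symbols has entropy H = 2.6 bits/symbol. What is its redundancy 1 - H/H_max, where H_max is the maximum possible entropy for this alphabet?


H_max = log2(K) = log2(30) = 4.9069 bits/symbol. Redundancy = 1 - H/H_max = 1 - 2.6/4.9069 = 1 - 0.5299 = 0.4701

0.4701


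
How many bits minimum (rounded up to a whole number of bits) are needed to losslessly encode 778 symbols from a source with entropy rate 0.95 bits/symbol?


Minimum bits >= n * H = 778 * 0.95 = 739.1, rounded up to a whole number of bits = 740

740 bits


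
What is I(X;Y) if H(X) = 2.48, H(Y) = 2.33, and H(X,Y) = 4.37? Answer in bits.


I(X;Y) = H(X) + H(Y) - H(X,Y) = 2.48 + 2.33 - 4.37 = 0.44

0.44 bits


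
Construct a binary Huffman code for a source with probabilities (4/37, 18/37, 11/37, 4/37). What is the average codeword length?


Huffman construction (repeatedly merge the two least-probable nodes; each merge adds 1 bit to every symbol beneath it): 4/37 + 4/37 = 8/37; 8/37 + 11/37 = 19/37; 18/37 + 19/37 = 1. Resulting codeword lengths (in the order the probabilities were given): (3, 1, 2, 3). L_avg = sum(p_i * l_i) = 4/37*3 + 18/37*1 + 11/37*2 + 4/37*3 = 64/37 = 1.7297

1.7297 bits


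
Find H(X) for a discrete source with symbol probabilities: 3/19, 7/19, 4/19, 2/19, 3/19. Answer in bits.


H = -sum(p_i * log2(p_i)). Terms: -(3/19)*log2(3/19) = 0.420468; -(7/19)*log2(7/19) = 0.530737; -(4/19)*log2(4/19) = 0.473248; -(2/19)*log2(2/19) = 0.341887; -(3/19)*log2(3/19) = 0.420468. H = 0.420468 + 0.530737 + 0.473248 + 0.341887 + 0.420468 = 2.1868

2.1868 bits


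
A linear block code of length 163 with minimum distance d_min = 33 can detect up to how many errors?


Detection capability = d_min - 1 = 33 - 1 = 32

32 errors


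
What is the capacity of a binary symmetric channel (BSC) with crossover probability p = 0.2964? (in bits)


H(p) = -p*log2(p) - (1-p)*log2(1-p) = -0.2964*log2(0.2964) - 0.7036*log2(0.7036) = 0.519999 + 0.356847 = 0.8768. C = 1 - H(p) = 1 - 0.8768 = 0.1232

0.1232 bits


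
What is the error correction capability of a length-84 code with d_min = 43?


Correction capability = floor((d-1)/2) = floor((43-1)/2) = 21

21 errors


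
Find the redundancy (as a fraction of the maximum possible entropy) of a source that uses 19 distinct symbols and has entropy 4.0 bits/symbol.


H_max = log2(K) = log2(19) = 4.2479 bits/symbol. Redundancy = 1 - H/H_max = 1 - 4.0/4.2479 = 1 - 0.9416 = 0.0584

0.0584


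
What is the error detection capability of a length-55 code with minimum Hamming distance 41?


Detection capability = d_min - 1 = 41 - 1 = 40

40 errors


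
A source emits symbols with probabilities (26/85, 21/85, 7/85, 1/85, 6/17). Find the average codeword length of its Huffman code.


Huffman construction (repeatedly merge the two least-probable nodes; each merge adds 1 bit to every symbol beneath it): 1/85 + 7/85 = 8/85; 8/85 + 21/85 = 29/85; 26/85 + 29/85 = 11/17; 6/17 + 11/17 = 1. Resulting codeword lengths (in the order the probabilities were given): (2, 3, 4, 4, 1). L_avg = sum(p_i * l_i) = 26/85*2 + 21/85*3 + 7/85*4 + 1/85*4 + 6/17*1 = 177/85 = 2.0824

2.0824 bits


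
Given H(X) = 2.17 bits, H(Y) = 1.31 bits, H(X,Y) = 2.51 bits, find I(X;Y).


I(X;Y) = H(X) + H(Y) - H(X,Y) = 2.17 + 1.31 - 2.51 = 0.97

0.97 bits


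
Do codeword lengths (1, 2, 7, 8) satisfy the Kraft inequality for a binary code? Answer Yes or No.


Kraft sum = sum(2^(-l_i)) = 0.7617, need <= 1. Result: satisfied (a binary prefix-free code with these lengths exists)

Yes


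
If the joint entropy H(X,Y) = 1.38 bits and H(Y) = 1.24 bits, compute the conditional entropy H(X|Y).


H(X|Y) = H(X,Y) - H(Y) = 1.38 - 1.24 = 0.14

0.14 bits


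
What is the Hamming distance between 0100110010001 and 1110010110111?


Count differing positions: ^ . ^ . ^ . . ^ . . ^ ^ . = 6 differences

6


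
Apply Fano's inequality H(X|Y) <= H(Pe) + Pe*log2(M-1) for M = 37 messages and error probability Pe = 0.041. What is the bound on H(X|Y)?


H(Pe) = -Pe*log2(Pe) - (1-Pe)*log2(1-Pe) = -0.041*log2(0.041) - 0.959*log2(0.959) = 0.188938 + 0.057921 = 0.2469. Pe*log2(M-1) = 0.041*log2(36) = 0.211967. Bound = H(Pe) + Pe*log2(M-1) = 0.188938 + 0.057921 + 0.211967 = 0.4588

0.4588 bits


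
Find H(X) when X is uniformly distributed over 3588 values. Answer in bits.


H = log2(n) = log2(3588) = 11.809

11.809 bits


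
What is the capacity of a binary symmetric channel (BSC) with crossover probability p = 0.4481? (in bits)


H(p) = -p*log2(p) - (1-p)*log2(1-p) = -0.4481*log2(0.4481) - 0.5519*log2(0.5519) = 0.518948 + 0.473266 = 0.9922. C = 1 - H(p) = 1 - 0.9922 = 0.0078

0.0078 bits


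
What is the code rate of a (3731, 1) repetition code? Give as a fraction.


Rate = k/n = 1/3731

1/3731


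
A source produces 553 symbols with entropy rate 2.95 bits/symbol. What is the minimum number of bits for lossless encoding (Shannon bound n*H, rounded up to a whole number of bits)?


Minimum bits >= n * H = 553 * 2.95 = 1631.35, rounded up to a whole number of bits = 1632

1632 bits


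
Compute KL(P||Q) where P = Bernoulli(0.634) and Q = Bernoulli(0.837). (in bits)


KL = p*log2(p/q) + (1-p)*log2((1-p)/(1-q)) = 0.634*log2(0.634/0.837) + 0.366*log2(0.366/0.163) = 0.173

0.173 bits


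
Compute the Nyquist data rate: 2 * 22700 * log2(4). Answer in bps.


Rate = 2 * B * log2(M) = 2 * 22700 * 2.0 = 90800.0

90800.0 bps


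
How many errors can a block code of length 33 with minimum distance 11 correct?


Correction capability = floor((d-1)/2) = floor((11-1)/2) = 5

5 errors


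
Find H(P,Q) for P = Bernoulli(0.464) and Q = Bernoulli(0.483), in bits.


H(P,Q) = -p*log2(q) - (1-p)*log2(1-q). -0.464*log2(0.483) = 0.487156; -0.536*log2(0.517) = 0.510145. H(P,Q) = 0.487156 + 0.510145 = 0.9973

0.9973 bits


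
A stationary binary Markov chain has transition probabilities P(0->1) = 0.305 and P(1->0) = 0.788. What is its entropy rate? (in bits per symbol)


Stationary distribution: pi_0 = p10/(p01+p10) = 0.721, pi_1 = 0.279. Entropy rate H' = pi_0*H(p01) + pi_1*H(p10) = 0.721*0.8873 + 0.279*0.7453 = 0.8477

0.8477 bits/symbol


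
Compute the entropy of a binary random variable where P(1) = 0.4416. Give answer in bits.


H = -p*log2(p) - (1-p)*log2(1-p). -0.4416*log2(0.4416) = 0.520729; -0.5584*log2(0.5584) = 0.469407. H = 0.520729 + 0.469407 = 0.9901

0.9901 bits
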